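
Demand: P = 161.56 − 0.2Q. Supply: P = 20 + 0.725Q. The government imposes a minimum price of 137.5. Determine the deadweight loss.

Competitive equilibrium: 161.56 − 0.2Q = 20 + 0.725Q → Q* = 153.0378, P* = 130.9524.
At the floor P = 137.5, quantity demanded = (161.56 − 137.5)/0.2 = 120.3.
Sellers' marginal cost at Q' = 120.3: 20 + 0.725·120.3 = 107.2175.
ΔQ = 153.0378 − 120.3 = 32.7378; wedge = 137.5 − 107.2175 = 30.2825.
Welfare loss = ½ × 32.7378 × 30.2825 = 495.69.

495.69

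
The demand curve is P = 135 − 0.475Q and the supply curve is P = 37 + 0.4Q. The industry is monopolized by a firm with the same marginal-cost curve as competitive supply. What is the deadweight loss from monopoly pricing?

679.41

Competitive equilibrium: 135 − 0.475Q = 37 + 0.4Q → Q* = 112, P* = 81.8.
Marginal revenue: MR = 135 − 0.95Q. Set MR = MC: 135 − 0.95Q = 37 + 0.4Q → Q_m = 72.5926.
Price P_m = 135 − 0.475·72.5926 = 100.5185; MC(Q_m) = 37 + 0.4·72.5926 = 66.037.
Competitive Q* = 112, so ΔQ = 39.4074; wedge = 100.5185 − 66.037 = 34.4815.
Welfare loss = ½ × 39.4074 × 34.4815 = 679.41.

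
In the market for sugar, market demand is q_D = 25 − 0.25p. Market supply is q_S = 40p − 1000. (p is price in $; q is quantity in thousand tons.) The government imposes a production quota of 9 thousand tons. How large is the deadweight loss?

$186.77 thousand

In inverse form: demand p = 100 − 4q, supply p = 25 + 0.025q.
Competitive equilibrium: 100 − 4q = 25 + 0.025q → q* = 18.6335, p* = 25.4658.
At q = 9: demand price = 100 − 4·9 = 64; supply price = 25 + 0.025·9 = 25.225.
Δq = 18.6335 − 9 = 9.6335; wedge = 64 − 25.225 = 38.775.
DWL = ½ × 9.6335 × 38.775 = $186.77 thousand.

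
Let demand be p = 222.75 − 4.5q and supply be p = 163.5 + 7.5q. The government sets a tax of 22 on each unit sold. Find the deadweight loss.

20.17

Competitive equilibrium: 222.75 − 4.5q = 163.5 + 7.5q → q* = 4.9375, p* = 200.5313.
With the tax, the buyer price exceeds the seller price by 22: (222.75 − 4.5q) − (163.5 + 7.5q) = 22 → q' = 3.1042.
Δq = 4.9375 − 3.1042 = 1.8333; the wedge equals the tax, 22.
DWL = ½ × 1.8333 × 22 = 20.17.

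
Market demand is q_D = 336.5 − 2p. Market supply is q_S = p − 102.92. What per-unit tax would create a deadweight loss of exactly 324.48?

31.2

In inverse form: demand p = 168.25 − 0.5q, supply p = 102.92 + q.
Competitive equilibrium: 168.25 − 0.5q = 102.92 + q → q* = 43.5533, p* = 146.4733.
A tax t gives Δq = t/1.5 and wedge t, so DWL = t²/3.
t²/3 = 324.48 → t² = 973.44 → t = 31.2.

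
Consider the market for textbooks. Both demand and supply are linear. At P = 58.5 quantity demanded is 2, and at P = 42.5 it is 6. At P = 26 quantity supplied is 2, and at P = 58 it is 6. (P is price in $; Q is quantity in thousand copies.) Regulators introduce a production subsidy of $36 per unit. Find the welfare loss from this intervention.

Demand slope = (42.5 − 58.5)/(6 − 2) = −4, so P = 66.5 − 4Q.
Supply slope = (58 − 26)/(6 − 2) = 8, so P = 10 + 8Q.
Competitive equilibrium: 66.5 − 4Q = 10 + 8Q → Q* = 4.7083, P* = 47.6667.
The subsidy lowers effective supply by 36: P = 8Q − 26.
New quantity: 66.5 − 4Q = 8Q − 26 → Q' = 7.7083.
Overproduction ΔQ = 7.7083 − 4.7083 = 3; wedge = subsidy = 36.
DWL = ½ × 3 × 36 = $54 thousand.

$54 thousand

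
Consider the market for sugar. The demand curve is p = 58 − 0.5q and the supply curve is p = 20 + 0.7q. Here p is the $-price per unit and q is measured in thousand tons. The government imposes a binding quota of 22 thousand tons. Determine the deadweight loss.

$56.07 thousand

Competitive equilibrium: 58 − 0.5q = 20 + 0.7q → q* = 31.6667, p* = 42.1667.
At q = 22: demand price = 58 − 0.5·22 = 47; supply price = 20 + 0.7·22 = 35.4.
Δq = 31.6667 − 22 = 9.6667; wedge = 47 − 35.4 = 11.6.
The triangle = ½ × 9.6667 × 11.6 = $56.07 thousand.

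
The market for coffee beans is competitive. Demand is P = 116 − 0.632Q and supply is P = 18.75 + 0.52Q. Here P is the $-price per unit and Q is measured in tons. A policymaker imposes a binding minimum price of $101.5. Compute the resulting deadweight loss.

Competitive equilibrium: 116 − 0.632Q = 18.75 + 0.52Q → Q* = 84.4184, P* = 62.6476.
At the floor P = 101.5, quantity demanded = (116 − 101.5)/0.632 = 22.943.
Sellers' marginal cost at Q' = 22.943: 18.75 + 0.52·22.943 = 30.6804.
ΔQ = 84.4184 − 22.943 = 61.4754; wedge = 101.5 − 30.6804 = 70.8196.
The triangle = ½ × 61.4754 × 70.8196 = $2176.83.

$2176.83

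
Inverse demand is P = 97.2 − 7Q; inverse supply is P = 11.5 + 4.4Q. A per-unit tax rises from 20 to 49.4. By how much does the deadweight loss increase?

89.49

Competitive equilibrium: 97.2 − 7Q = 11.5 + 4.4Q → Q* = 7.5175, P* = 44.5772.
For a per-unit tax t: ΔQ = t/11.4, so DWL = ½·t·(t/11.4) = t²/22.8.
At t = 20: DWL = 17.544. At t = 49.4: DWL = 107.033.
Increase = 107.033 − 17.544 = 89.49.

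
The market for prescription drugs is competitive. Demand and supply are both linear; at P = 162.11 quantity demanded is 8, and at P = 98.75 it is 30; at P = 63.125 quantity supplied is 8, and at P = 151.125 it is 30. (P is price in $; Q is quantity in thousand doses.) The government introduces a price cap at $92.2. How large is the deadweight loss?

$174.32 thousand

Demand slope = (98.75 − 162.11)/(30 − 8) = −2.88, so P = 185.15 − 2.88Q.
Supply slope = (151.125 − 63.125)/(30 − 8) = 4, so P = 31.125 + 4Q.
Competitive equilibrium: 185.15 − 2.88Q = 31.125 + 4Q → Q* = 22.3874, P* = 120.6744.
At the ceiling P = 92.2, quantity supplied = (92.2 − 31.125)/4 = 15.2688.
Willingness to pay at Q' = 15.2688: 185.15 − 2.88·15.2688 = 141.1759.
ΔQ = 22.3874 − 15.2688 = 7.1186; wedge = 141.1759 − 92.2 = 48.9759.
DWL = ½ × 7.1186 × 48.9759 = $174.32 thousand.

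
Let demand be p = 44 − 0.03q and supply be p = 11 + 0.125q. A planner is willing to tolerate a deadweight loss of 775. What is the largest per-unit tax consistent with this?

Competitive equilibrium: 44 − 0.03q = 11 + 0.125q → q* = 212.9032, p* = 37.6129.
A tax t gives Δq = t/0.155 and wedge t, so DWL = t²/0.31.
t²/0.31 = 775 → t² = 240.25 → t = 15.5.

15.5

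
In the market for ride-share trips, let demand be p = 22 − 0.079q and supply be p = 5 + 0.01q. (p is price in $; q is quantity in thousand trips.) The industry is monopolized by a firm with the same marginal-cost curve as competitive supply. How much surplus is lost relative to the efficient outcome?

$359.02 thousand

Competitive equilibrium: 22 − 0.079q = 5 + 0.01q → q* = 191.0112, p* = 6.9101.
Marginal revenue: MR = 22 − 0.158q. Set MR = MC: 22 − 0.158q = 5 + 0.01q → q_m = 101.1905.
Price p_m = 22 − 0.079·101.1905 = 14.006; MC(q_m) = 5 + 0.01·101.1905 = 6.0119.
Competitive q* = 191.0112, so Δq = 89.8207; wedge = 14.006 − 6.0119 = 7.9941.
Deadweight loss = ½ × 89.8207 × 7.9941 = $359.02 thousand.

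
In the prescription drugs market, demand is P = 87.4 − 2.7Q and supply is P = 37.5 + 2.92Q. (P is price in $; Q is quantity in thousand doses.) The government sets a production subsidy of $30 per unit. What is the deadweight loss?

Competitive equilibrium: 87.4 − 2.7Q = 37.5 + 2.92Q → Q* = 8.879, P* = 63.4267.
The subsidy lowers effective supply by 30: P = 7.5 + 2.92Q.
New quantity: 87.4 − 2.7Q = 7.5 + 2.92Q → Q' = 14.2171.
Overproduction ΔQ = 14.2171 − 8.879 = 5.3381; wedge = subsidy = 30.
DWL = ½ × 5.3381 × 30 = $80.07 thousand.

$80.07 thousand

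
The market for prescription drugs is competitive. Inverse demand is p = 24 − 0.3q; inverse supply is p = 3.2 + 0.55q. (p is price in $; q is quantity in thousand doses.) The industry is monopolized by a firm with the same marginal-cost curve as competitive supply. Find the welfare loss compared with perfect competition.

$17.32 thousand

Competitive equilibrium: 24 − 0.3q = 3.2 + 0.55q → q* = 24.4706, p* = 16.6588.
Marginal revenue: MR = 24 − 0.6q. Set MR = MC: 24 − 0.6q = 3.2 + 0.55q → q_m = 18.087.
Price p_m = 24 − 0.3·18.087 = 18.5739; MC(q_m) = 3.2 + 0.55·18.087 = 13.1479.
Competitive q* = 24.4706, so Δq = 6.3836; wedge = 18.5739 − 13.1479 = 5.426.
Welfare loss = ½ × 6.3836 × 5.426 = $17.32 thousand.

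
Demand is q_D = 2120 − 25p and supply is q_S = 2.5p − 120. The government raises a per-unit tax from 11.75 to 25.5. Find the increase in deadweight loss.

In inverse form: demand p = 84.8 − 0.04q, supply p = 48 + 0.4q.
Competitive equilibrium: 84.8 − 0.04q = 48 + 0.4q → q* = 83.6364, p* = 81.4545.
For a per-unit tax t: Δq = t/0.44, so DWL = ½·t·(t/0.44) = t²/0.88.
At t = 11.75: DWL = 156.889. At t = 25.5: DWL = 738.92.
Increase = 738.92 − 156.889 = 582.03.

582.03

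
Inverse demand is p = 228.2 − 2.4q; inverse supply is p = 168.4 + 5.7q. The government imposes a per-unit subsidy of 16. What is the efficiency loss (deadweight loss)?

15.80

Competitive equilibrium: 228.2 − 2.4q = 168.4 + 5.7q → q* = 7.3827, p* = 210.4815.
The subsidy lowers effective supply by 16: p = 152.4 + 5.7q.
New quantity: 228.2 − 2.4q = 152.4 + 5.7q → q' = 9.358.
Overproduction Δq = 9.358 − 7.3827 = 1.9753; wedge = subsidy = 16.
The triangle = ½ × 1.9753 × 16 = 15.80.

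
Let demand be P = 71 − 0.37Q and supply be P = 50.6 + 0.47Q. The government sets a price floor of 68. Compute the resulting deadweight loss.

109.92

Competitive equilibrium: 71 − 0.37Q = 50.6 + 0.47Q → Q* = 24.2857, P* = 62.0143.
At the floor P = 68, quantity demanded = (71 − 68)/0.37 = 8.1081.
Sellers' marginal cost at Q' = 8.1081: 50.6 + 0.47·8.1081 = 54.4108.
ΔQ = 24.2857 − 8.1081 = 16.1776; wedge = 68 − 54.4108 = 13.5892.
DWL = ½ × 16.1776 × 13.5892 = 109.92.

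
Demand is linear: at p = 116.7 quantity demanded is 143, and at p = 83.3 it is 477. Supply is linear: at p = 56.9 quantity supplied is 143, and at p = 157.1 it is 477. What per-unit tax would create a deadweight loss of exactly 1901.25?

39

Demand slope = (83.3 − 116.7)/(477 − 143) = −0.1, so p = 131 − 0.1q.
Supply slope = (157.1 − 56.9)/(477 − 143) = 0.3, so p = 14 + 0.3q.
Competitive equilibrium: 131 − 0.1q = 14 + 0.3q → q* = 292.5, p* = 101.75.
A tax t gives Δq = t/0.4 and wedge t, so DWL = t²/0.8.
t²/0.8 = 1901.25 → t² = 1521 → t = 39.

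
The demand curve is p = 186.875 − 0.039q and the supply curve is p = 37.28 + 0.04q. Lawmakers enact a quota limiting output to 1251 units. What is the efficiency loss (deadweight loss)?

Competitive equilibrium: 186.875 − 0.039q = 37.28 + 0.04q → q* = 1893.6076, p* = 113.0243.
At q = 1251: demand price = 186.875 − 0.039·1251 = 138.086; supply price = 37.28 + 0.04·1251 = 87.32.
Δq = 1893.6076 − 1251 = 642.6076; wedge = 138.086 − 87.32 = 50.766.
DWL = ½ × 642.6076 × 50.766 = 16311.31.

16311.31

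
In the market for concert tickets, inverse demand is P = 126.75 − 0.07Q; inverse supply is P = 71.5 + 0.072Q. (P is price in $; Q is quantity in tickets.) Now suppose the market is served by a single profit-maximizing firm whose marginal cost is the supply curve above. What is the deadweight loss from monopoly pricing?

$1171.85

Competitive equilibrium: 126.75 − 0.07Q = 71.5 + 0.072Q → Q* = 389.08451, P* = 99.51408.
Marginal revenue: MR = 126.75 − 0.14Q. Set MR = MC: 126.75 − 0.14Q = 71.5 + 0.072Q → Q_m = 260.61321.
Price P_m = 126.75 − 0.07·260.61321 = 108.50708; MC(Q_m) = 71.5 + 0.072·260.61321 = 90.26415.
Competitive Q* = 389.08451, so ΔQ = 128.4713; wedge = 108.50708 − 90.26415 = 18.24293.
The triangle = ½ × 128.4713 × 18.24293 = $1171.85.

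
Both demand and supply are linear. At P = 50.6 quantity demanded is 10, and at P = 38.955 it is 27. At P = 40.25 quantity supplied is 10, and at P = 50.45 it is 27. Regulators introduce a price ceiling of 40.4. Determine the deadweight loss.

Demand slope = (38.955 − 50.6)/(27 − 10) = −0.685, so P = 57.45 − 0.685Q.
Supply slope = (50.45 − 40.25)/(27 − 10) = 0.6, so P = 34.25 + 0.6Q.
Competitive equilibrium: 57.45 − 0.685Q = 34.25 + 0.6Q → Q* = 18.0545, P* = 45.0827.
At the ceiling P = 40.4, quantity supplied = (40.4 − 34.25)/0.6 = 10.25.
Willingness to pay at Q' = 10.25: 57.45 − 0.685·10.25 = 50.4288.
ΔQ = 18.0545 − 10.25 = 7.8045; wedge = 50.4288 − 40.4 = 10.0288.
Welfare loss = ½ × 7.8045 × 10.0288 = 39.13.

39.13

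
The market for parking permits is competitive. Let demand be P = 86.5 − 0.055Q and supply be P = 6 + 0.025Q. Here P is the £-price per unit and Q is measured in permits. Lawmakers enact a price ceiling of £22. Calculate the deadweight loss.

£5365.56

Competitive equilibrium: 86.5 − 0.055Q = 6 + 0.025Q → Q* = 1006.25, P* = 31.1563.
At the ceiling P = 22, quantity supplied = (22 − 6)/0.025 = 640.
Willingness to pay at Q' = 640: 86.5 − 0.055·640 = 51.3.
ΔQ = 1006.25 − 640 = 366.25; wedge = 51.3 − 22 = 29.3.
DWL = ½ × 366.25 × 29.3 = £5365.56.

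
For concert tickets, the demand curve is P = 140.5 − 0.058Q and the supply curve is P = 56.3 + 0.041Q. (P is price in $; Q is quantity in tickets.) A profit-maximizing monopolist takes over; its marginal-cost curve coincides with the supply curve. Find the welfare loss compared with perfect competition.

$4886.70

Competitive equilibrium: 140.5 − 0.058Q = 56.3 + 0.041Q → Q* = 850.50505, P* = 91.17071.
Marginal revenue: MR = 140.5 − 0.116Q. Set MR = MC: 140.5 − 0.116Q = 56.3 + 0.041Q → Q_m = 536.30573.
Price P_m = 140.5 − 0.058·536.30573 = 109.39427; MC(Q_m) = 56.3 + 0.041·536.30573 = 78.28853.
Competitive Q* = 850.50505, so ΔQ = 314.19932; wedge = 109.39427 − 78.28853 = 31.10574.
DWL = ½ × 314.19932 × 31.10574 = $4886.70.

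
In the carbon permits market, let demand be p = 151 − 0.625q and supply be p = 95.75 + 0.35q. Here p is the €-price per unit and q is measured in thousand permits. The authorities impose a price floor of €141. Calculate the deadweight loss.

€806.22 thousand

Competitive equilibrium: 151 − 0.625q = 95.75 + 0.35q → q* = 56.6667, p* = 115.5833.
At the floor p = 141, quantity demanded = (151 − 141)/0.625 = 16.
Sellers' marginal cost at q' = 16: 95.75 + 0.35·16 = 101.35.
Δq = 56.6667 − 16 = 40.6667; wedge = 141 − 101.35 = 39.65.
The triangle = ½ × 40.6667 × 39.65 = €806.22 thousand.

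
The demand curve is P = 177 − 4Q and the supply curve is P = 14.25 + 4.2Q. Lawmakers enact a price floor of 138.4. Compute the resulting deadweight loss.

426.36

Competitive equilibrium: 177 − 4Q = 14.25 + 4.2Q → Q* = 19.8476, P* = 97.6098.
At the floor P = 138.4, quantity demanded = (177 − 138.4)/4 = 9.65.
Sellers' marginal cost at Q' = 9.65: 14.25 + 4.2·9.65 = 54.78.
ΔQ = 19.8476 − 9.65 = 10.1976; wedge = 138.4 − 54.78 = 83.62.
Deadweight loss = ½ × 10.1976 × 83.62 = 426.36.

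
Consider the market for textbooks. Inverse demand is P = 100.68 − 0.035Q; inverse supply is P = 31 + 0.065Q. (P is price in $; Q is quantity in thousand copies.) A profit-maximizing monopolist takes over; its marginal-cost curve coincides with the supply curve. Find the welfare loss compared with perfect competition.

$1631.75 thousand

Competitive equilibrium: 100.68 − 0.035Q = 31 + 0.065Q → Q* = 696.8, P* = 76.292.
Marginal revenue: MR = 100.68 − 0.07Q. Set MR = MC: 100.68 − 0.07Q = 31 + 0.065Q → Q_m = 516.14815.
Price P_m = 100.68 − 0.035·516.14815 = 82.61481; MC(Q_m) = 31 + 0.065·516.14815 = 64.54963.
Competitive Q* = 696.8, so ΔQ = 180.65185; wedge = 82.61481 − 64.54963 = 18.06518.
The triangle = ½ × 180.65185 × 18.06518 = $1631.75 thousand.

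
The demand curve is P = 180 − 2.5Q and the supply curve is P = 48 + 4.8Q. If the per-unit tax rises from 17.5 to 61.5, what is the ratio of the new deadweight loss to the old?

12.350

Competitive equilibrium: 180 − 2.5Q = 48 + 4.8Q → Q* = 18.0822, P* = 134.7945.
For a per-unit tax t: ΔQ = t/7.3, so DWL = ½·t·(t/7.3) = t²/14.6.
At t = 17.5: DWL = 20.976. At t = 61.5: DWL = 259.058.
Ratio = (61.5/17.5)² = 12.350.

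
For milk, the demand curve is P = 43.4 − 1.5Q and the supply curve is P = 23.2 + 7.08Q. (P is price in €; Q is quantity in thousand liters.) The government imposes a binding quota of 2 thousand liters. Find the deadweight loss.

€0.54 thousand

Competitive equilibrium: 43.4 − 1.5Q = 23.2 + 7.08Q → Q* = 2.3543, P* = 39.8685.
At Q = 2: demand price = 43.4 − 1.5·2 = 40.4; supply price = 23.2 + 7.08·2 = 37.36.
ΔQ = 2.3543 − 2 = 0.3543; wedge = 40.4 − 37.36 = 3.04.
Welfare loss = ½ × 0.3543 × 3.04 = €0.54 thousand.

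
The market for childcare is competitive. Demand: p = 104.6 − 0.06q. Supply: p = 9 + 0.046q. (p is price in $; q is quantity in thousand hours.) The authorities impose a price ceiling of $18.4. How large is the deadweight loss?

Competitive equilibrium: 104.6 − 0.06q = 9 + 0.046q → q* = 901.88679, p* = 50.48679.
At the ceiling p = 18.4, quantity supplied = (18.4 − 9)/0.046 = 204.34783.
Willingness to pay at q' = 204.34783: 104.6 − 0.06·204.34783 = 92.33913.
Δq = 901.88679 − 204.34783 = 697.53896; wedge = 92.33913 − 18.4 = 73.93913.
Welfare loss = ½ × 697.53896 × 73.93913 = $25787.71 thousand.

$25787.71 thousand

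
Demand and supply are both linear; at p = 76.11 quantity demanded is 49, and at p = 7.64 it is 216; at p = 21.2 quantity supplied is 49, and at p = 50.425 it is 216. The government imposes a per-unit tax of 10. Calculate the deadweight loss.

Demand slope = (7.64 − 76.11)/(216 − 49) = −0.41, so p = 96.2 − 0.41q.
Supply slope = (50.425 − 21.2)/(216 − 49) = 0.175, so p = 12.625 + 0.175q.
Competitive equilibrium: 96.2 − 0.41q = 12.625 + 0.175q → q* = 142.8632, p* = 37.6261.
With the tax, the buyer price exceeds the seller price by 10: (96.2 − 0.41q) − (12.625 + 0.175q) = 10 → q' = 125.7692.
Δq = 142.8632 − 125.7692 = 17.094; the wedge equals the tax, 10.
Deadweight loss = ½ × 17.094 × 10 = 85.47.

85.47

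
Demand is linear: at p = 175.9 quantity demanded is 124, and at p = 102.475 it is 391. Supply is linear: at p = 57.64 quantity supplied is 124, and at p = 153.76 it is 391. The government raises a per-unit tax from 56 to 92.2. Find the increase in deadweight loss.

4224.28

Demand slope = (102.475 − 175.9)/(391 − 124) = −0.275, so p = 210 − 0.275q.
Supply slope = (153.76 − 57.64)/(391 − 124) = 0.36, so p = 13 + 0.36q.
Competitive equilibrium: 210 − 0.275q = 13 + 0.36q → q* = 310.2362, p* = 124.685.
For a per-unit tax t: Δq = t/0.635, so DWL = ½·t·(t/0.635) = t²/1.27.
At t = 56: DWL = 2469.291. At t = 92.2: DWL = 6693.575.
Increase = 6693.575 − 2469.291 = 4224.28.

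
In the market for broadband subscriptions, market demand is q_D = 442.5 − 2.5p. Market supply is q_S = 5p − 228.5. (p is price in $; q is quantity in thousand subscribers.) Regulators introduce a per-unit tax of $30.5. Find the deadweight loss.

$775.21 thousand

In inverse form: demand p = 177 − 0.4q, supply p = 45.7 + 0.2q.
Competitive equilibrium: 177 − 0.4q = 45.7 + 0.2q → q* = 218.8333, p* = 89.4667.
With the tax, the buyer price exceeds the seller price by 30.5: (177 − 0.4q) − (45.7 + 0.2q) = 30.5 → q' = 168.
Δq = 218.8333 − 168 = 50.8333; the wedge equals the tax, 30.5.
The triangle = ½ × 50.8333 × 30.5 = $775.21 thousand.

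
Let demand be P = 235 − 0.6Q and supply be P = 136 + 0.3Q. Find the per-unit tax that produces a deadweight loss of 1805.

57

Competitive equilibrium: 235 − 0.6Q = 136 + 0.3Q → Q* = 110, P* = 169.
A tax t gives ΔQ = t/0.9 and wedge t, so DWL = t²/1.8.
t²/1.8 = 1805 → t² = 3249 → t = 57.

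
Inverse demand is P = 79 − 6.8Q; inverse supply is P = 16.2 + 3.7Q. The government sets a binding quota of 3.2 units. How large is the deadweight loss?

40.60

Competitive equilibrium: 79 − 6.8Q = 16.2 + 3.7Q → Q* = 5.981, P* = 38.3295.
At Q = 3.2: demand price = 79 − 6.8·3.2 = 57.24; supply price = 16.2 + 3.7·3.2 = 28.04.
ΔQ = 5.981 − 3.2 = 2.781; wedge = 57.24 − 28.04 = 29.2.
Deadweight loss = ½ × 2.781 × 29.2 = 40.60.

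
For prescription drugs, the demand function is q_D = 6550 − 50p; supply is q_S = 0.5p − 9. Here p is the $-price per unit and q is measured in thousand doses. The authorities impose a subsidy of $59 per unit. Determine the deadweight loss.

$861.63 thousand

In inverse form: demand p = 131 − 0.02q, supply p = 18 + 2q.
Competitive equilibrium: 131 − 0.02q = 18 + 2q → q* = 55.9406, p* = 129.8812.
The subsidy lowers effective supply by 59: p = 2q − 41.
New quantity: 131 − 0.02q = 2q − 41 → q' = 85.1485.
Overproduction Δq = 85.1485 − 55.9406 = 29.2079; wedge = subsidy = 59.
The triangle = ½ × 29.2079 × 59 = $861.63 thousand.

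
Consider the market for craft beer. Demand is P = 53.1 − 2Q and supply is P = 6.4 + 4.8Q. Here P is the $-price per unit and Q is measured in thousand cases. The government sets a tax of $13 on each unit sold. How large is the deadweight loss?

Competitive equilibrium: 53.1 − 2Q = 6.4 + 4.8Q → Q* = 6.8676, P* = 39.3647.
With the tax, the buyer price exceeds the seller price by 13: (53.1 − 2Q) − (6.4 + 4.8Q) = 13 → Q' = 4.9559.
ΔQ = 6.8676 − 4.9559 = 1.9117; the wedge equals the tax, 13.
Deadweight loss = ½ × 1.9117 × 13 = $12.43 thousand.

$12.43 thousand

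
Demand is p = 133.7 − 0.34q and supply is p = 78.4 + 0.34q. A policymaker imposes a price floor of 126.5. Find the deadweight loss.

Competitive equilibrium: 133.7 − 0.34q = 78.4 + 0.34q → q* = 81.3235, p* = 106.05.
At the floor p = 126.5, quantity demanded = (133.7 − 126.5)/0.34 = 21.1765.
Sellers' marginal cost at q' = 21.1765: 78.4 + 0.34·21.1765 = 85.6.
Δq = 81.3235 − 21.1765 = 60.147; wedge = 126.5 − 85.6 = 40.9.
Welfare loss = ½ × 60.147 × 40.9 = 1230.01.

1230.01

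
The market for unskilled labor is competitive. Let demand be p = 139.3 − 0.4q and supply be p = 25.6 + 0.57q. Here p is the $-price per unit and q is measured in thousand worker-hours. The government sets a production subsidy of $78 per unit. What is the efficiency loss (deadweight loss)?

$3136.08 thousand

Competitive equilibrium: 139.3 − 0.4q = 25.6 + 0.57q → q* = 117.2165, p* = 92.4134.
The subsidy lowers effective supply by 78: p = 0.57q − 52.4.
New quantity: 139.3 − 0.4q = 0.57q − 52.4 → q' = 197.6289.
Overproduction Δq = 197.6289 − 117.2165 = 80.4124; wedge = subsidy = 78.
Welfare loss = ½ × 80.4124 × 78 = $3136.08 thousand.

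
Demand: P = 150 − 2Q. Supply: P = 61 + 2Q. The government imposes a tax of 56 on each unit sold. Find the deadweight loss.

Competitive equilibrium: 150 − 2Q = 61 + 2Q → Q* = 22.25, P* = 105.5.
With the tax, the buyer price exceeds the seller price by 56: (150 − 2Q) − (61 + 2Q) = 56 → Q' = 8.25.
ΔQ = 22.25 − 8.25 = 14; the wedge equals the tax, 56.
The triangle = ½ × 14 × 56 = 392.

392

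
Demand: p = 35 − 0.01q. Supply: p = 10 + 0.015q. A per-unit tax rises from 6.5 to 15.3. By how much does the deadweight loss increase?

3836.80

Competitive equilibrium: 35 − 0.01q = 10 + 0.015q → q* = 1000, p* = 25.
For a per-unit tax t: Δq = t/0.025, so DWL = ½·t·(t/0.025) = t²/0.05.
At t = 6.5: DWL = 845. At t = 15.3: DWL = 4681.8.
Increase = 4681.8 − 845 = 3836.80.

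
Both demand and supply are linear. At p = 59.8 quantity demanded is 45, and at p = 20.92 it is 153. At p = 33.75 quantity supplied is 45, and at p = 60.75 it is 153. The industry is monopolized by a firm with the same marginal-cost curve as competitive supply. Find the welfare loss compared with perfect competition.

Demand slope = (20.92 − 59.8)/(153 − 45) = −0.36, so p = 76 − 0.36q.
Supply slope = (60.75 − 33.75)/(153 − 45) = 0.25, so p = 22.5 + 0.25q.
Competitive equilibrium: 76 − 0.36q = 22.5 + 0.25q → q* = 87.7049, p* = 44.4262.
Marginal revenue: MR = 76 − 0.72q. Set MR = MC: 76 − 0.72q = 22.5 + 0.25q → q_m = 55.1546.
Price p_m = 76 − 0.36·55.1546 = 56.1443; MC(q_m) = 22.5 + 0.25·55.1546 = 36.2887.
Competitive q* = 87.7049, so Δq = 32.5503; wedge = 56.1443 − 36.2887 = 19.8556.
DWL = ½ × 32.5503 × 19.8556 = 323.15.

323.15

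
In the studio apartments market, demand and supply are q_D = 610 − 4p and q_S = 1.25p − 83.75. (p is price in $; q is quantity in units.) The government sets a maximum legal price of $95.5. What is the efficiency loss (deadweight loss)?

In inverse form: demand p = 152.5 − 0.25q, supply p = 67 + 0.8q.
Competitive equilibrium: 152.5 − 0.25q = 67 + 0.8q → q* = 81.4286, p* = 132.1429.
At the ceiling p = 95.5, quantity supplied = (95.5 − 67)/0.8 = 35.625.
Willingness to pay at q' = 35.625: 152.5 − 0.25·35.625 = 143.5938.
Δq = 81.4286 − 35.625 = 45.8036; wedge = 143.5938 − 95.5 = 48.0938.
Welfare loss = ½ × 45.8036 × 48.0938 = $1101.43.

$1101.43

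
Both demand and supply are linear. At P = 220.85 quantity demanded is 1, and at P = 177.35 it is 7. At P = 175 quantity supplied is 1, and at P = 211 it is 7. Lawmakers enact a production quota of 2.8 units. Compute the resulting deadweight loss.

Demand slope = (177.35 − 220.85)/(7 − 1) = −7.25, so P = 228.1 − 7.25Q.
Supply slope = (211 − 175)/(7 − 1) = 6, so P = 169 + 6Q.
Competitive equilibrium: 228.1 − 7.25Q = 169 + 6Q → Q* = 4.4604, P* = 195.7623.
At Q = 2.8: demand price = 228.1 − 7.25·2.8 = 207.8; supply price = 169 + 6·2.8 = 185.8.
ΔQ = 4.4604 − 2.8 = 1.6604; wedge = 207.8 − 185.8 = 22.
The triangle = ½ × 1.6604 × 22 = 18.26.

18.26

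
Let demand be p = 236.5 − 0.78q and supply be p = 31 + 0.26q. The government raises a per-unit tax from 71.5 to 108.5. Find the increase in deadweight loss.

3201.92

Competitive equilibrium: 236.5 − 0.78q = 31 + 0.26q → q* = 197.5962, p* = 82.375.
For a per-unit tax t: Δq = t/1.04, so DWL = ½·t·(t/1.04) = t²/2.08.
At t = 71.5: DWL = 2457.813. At t = 108.5: DWL = 5659.736.
Increase = 5659.736 − 2457.813 = 3201.92.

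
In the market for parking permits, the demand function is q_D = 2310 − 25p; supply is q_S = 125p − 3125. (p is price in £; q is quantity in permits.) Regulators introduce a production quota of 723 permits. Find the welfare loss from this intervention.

In inverse form: demand p = 92.4 − 0.04q, supply p = 25 + 0.008q.
Competitive equilibrium: 92.4 − 0.04q = 25 + 0.008q → q* = 1404.1667, p* = 36.2333.
At q = 723: demand price = 92.4 − 0.04·723 = 63.48; supply price = 25 + 0.008·723 = 30.784.
Δq = 1404.1667 − 723 = 681.1667; wedge = 63.48 − 30.784 = 32.696.
The triangle = ½ × 681.1667 × 32.696 = £11135.71.

£11135.71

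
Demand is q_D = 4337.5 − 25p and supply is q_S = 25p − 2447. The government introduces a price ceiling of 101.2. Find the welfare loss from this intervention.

In inverse form: demand p = 173.5 − 0.04q, supply p = 97.88 + 0.04q.
Competitive equilibrium: 173.5 − 0.04q = 97.88 + 0.04q → q* = 945.25, p* = 135.69.
At the ceiling p = 101.2, quantity supplied = (101.2 − 97.88)/0.04 = 83.
Willingness to pay at q' = 83: 173.5 − 0.04·83 = 170.18.
Δq = 945.25 − 83 = 862.25; wedge = 170.18 − 101.2 = 68.98.
DWL = ½ × 862.25 × 68.98 = 29739.

29739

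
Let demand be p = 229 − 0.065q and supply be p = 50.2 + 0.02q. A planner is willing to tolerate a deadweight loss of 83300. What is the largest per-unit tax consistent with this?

Competitive equilibrium: 229 − 0.065q = 50.2 + 0.02q → q* = 2103.5294, p* = 92.2706.
A tax t gives Δq = t/0.085 and wedge t, so DWL = t²/0.17.
t²/0.17 = 83300 → t² = 14161 → t = 119.

119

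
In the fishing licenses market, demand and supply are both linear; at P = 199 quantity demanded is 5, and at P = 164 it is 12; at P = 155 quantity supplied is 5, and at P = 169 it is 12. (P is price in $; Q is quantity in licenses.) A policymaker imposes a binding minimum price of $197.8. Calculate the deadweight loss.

$127.93

Demand slope = (164 − 199)/(12 − 5) = −5, so P = 224 − 5Q.
Supply slope = (169 − 155)/(12 − 5) = 2, so P = 145 + 2Q.
Competitive equilibrium: 224 − 5Q = 145 + 2Q → Q* = 11.2857, P* = 167.5714.
At the floor P = 197.8, quantity demanded = (224 − 197.8)/5 = 5.24.
Sellers' marginal cost at Q' = 5.24: 145 + 2·5.24 = 155.48.
ΔQ = 11.2857 − 5.24 = 6.0457; wedge = 197.8 − 155.48 = 42.32.
The triangle = ½ × 6.0457 × 42.32 = $127.93.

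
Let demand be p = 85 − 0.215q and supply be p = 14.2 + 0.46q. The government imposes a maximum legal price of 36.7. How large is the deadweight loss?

1057.49

Competitive equilibrium: 85 − 0.215q = 14.2 + 0.46q → q* = 104.8889, p* = 62.4489.
At the ceiling p = 36.7, quantity supplied = (36.7 − 14.2)/0.46 = 48.913.
Willingness to pay at q' = 48.913: 85 − 0.215·48.913 = 74.4837.
Δq = 104.8889 − 48.913 = 55.9759; wedge = 74.4837 − 36.7 = 37.7837.
Welfare loss = ½ × 55.9759 × 37.7837 = 1057.49.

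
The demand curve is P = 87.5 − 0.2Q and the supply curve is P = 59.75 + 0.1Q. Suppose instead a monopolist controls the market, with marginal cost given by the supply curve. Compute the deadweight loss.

Competitive equilibrium: 87.5 − 0.2Q = 59.75 + 0.1Q → Q* = 92.5, P* = 69.
Marginal revenue: MR = 87.5 − 0.4Q. Set MR = MC: 87.5 − 0.4Q = 59.75 + 0.1Q → Q_m = 55.5.
Price P_m = 87.5 − 0.2·55.5 = 76.4; MC(Q_m) = 59.75 + 0.1·55.5 = 65.3.
Competitive Q* = 92.5, so ΔQ = 37; wedge = 76.4 − 65.3 = 11.1.
Deadweight loss = ½ × 37 × 11.1 = 205.35.

205.35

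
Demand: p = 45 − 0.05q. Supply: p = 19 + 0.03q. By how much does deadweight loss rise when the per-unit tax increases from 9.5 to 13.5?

575

Competitive equilibrium: 45 − 0.05q = 19 + 0.03q → q* = 325, p* = 28.75.
For a per-unit tax t: Δq = t/0.08, so DWL = ½·t·(t/0.08) = t²/0.16.
At t = 9.5: DWL = 564.063. At t = 13.5: DWL = 1139.063.
Increase = 1139.063 − 564.063 = 575.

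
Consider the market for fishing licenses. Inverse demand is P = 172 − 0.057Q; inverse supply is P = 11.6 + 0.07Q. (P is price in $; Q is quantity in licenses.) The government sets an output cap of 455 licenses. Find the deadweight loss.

$41456.06

Competitive equilibrium: 172 − 0.057Q = 11.6 + 0.07Q → Q* = 1262.99213, P* = 100.00945.
At Q = 455: demand price = 172 − 0.057·455 = 146.065; supply price = 11.6 + 0.07·455 = 43.45.
ΔQ = 1262.99213 − 455 = 807.99213; wedge = 146.065 − 43.45 = 102.615.
Welfare loss = ½ × 807.99213 × 102.615 = $41456.06.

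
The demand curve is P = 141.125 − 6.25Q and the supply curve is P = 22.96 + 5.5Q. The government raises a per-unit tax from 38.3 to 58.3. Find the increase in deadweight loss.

82.21

Competitive equilibrium: 141.125 − 6.25Q = 22.96 + 5.5Q → Q* = 10.0566, P* = 78.2713.
For a per-unit tax t: ΔQ = t/11.75, so DWL = ½·t·(t/11.75) = t²/23.5.
At t = 38.3: DWL = 62.421. At t = 58.3: DWL = 144.634.
Increase = 144.634 − 62.421 = 82.21.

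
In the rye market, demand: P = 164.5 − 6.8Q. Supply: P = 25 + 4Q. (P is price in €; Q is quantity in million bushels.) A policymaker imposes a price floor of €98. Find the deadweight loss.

Competitive equilibrium: 164.5 − 6.8Q = 25 + 4Q → Q* = 12.9167, P* = 76.6667.
At the floor P = 98, quantity demanded = (164.5 − 98)/6.8 = 9.7794.
Sellers' marginal cost at Q' = 9.7794: 25 + 4·9.7794 = 64.1176.
ΔQ = 12.9167 − 9.7794 = 3.1373; wedge = 98 − 64.1176 = 33.8824.
Deadweight loss = ½ × 3.1373 × 33.8824 = €53.15 million.

€53.15 million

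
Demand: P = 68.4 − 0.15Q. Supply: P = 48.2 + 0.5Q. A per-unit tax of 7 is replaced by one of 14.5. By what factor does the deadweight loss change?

Competitive equilibrium: 68.4 − 0.15Q = 48.2 + 0.5Q → Q* = 31.0769, P* = 63.7385.
For a per-unit tax t: ΔQ = t/0.65, so DWL = ½·t·(t/0.65) = t²/1.3.
At t = 7: DWL = 37.692. At t = 14.5: DWL = 161.731.
Ratio = (14.5/7)² = 4.291.

4.291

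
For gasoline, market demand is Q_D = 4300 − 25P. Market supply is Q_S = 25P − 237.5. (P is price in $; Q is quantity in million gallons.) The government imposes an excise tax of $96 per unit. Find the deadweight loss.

$57600 million

In inverse form: demand P = 172 − 0.04Q, supply P = 9.5 + 0.04Q.
Competitive equilibrium: 172 − 0.04Q = 9.5 + 0.04Q → Q* = 2031.25, P* = 90.75.
With the tax, the buyer price exceeds the seller price by 96: (172 − 0.04Q) − (9.5 + 0.04Q) = 96 → Q' = 831.25.
ΔQ = 2031.25 − 831.25 = 1200; the wedge equals the tax, 96.
Deadweight loss = ½ × 1200 × 96 = $57600 million.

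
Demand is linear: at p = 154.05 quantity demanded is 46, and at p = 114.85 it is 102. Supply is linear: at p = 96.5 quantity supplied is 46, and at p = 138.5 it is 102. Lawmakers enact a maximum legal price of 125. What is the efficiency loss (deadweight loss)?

2.07

Demand slope = (114.85 − 154.05)/(102 − 46) = −0.7, so p = 186.25 − 0.7q.
Supply slope = (138.5 − 96.5)/(102 − 46) = 0.75, so p = 62 + 0.75q.
Competitive equilibrium: 186.25 − 0.7q = 62 + 0.75q → q* = 85.6897, p* = 126.2672.
At the ceiling p = 125, quantity supplied = (125 − 62)/0.75 = 84.
Willingness to pay at q' = 84: 186.25 − 0.7·84 = 127.45.
Δq = 85.6897 − 84 = 1.6897; wedge = 127.45 − 125 = 2.45.
Deadweight loss = ½ × 1.6897 × 2.45 = 2.07.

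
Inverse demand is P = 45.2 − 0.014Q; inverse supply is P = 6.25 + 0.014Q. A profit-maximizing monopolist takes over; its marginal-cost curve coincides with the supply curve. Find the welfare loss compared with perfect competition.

Competitive equilibrium: 45.2 − 0.014Q = 6.25 + 0.014Q → Q* = 1391.071429, P* = 25.725.
Marginal revenue: MR = 45.2 − 0.028Q. Set MR = MC: 45.2 − 0.028Q = 6.25 + 0.014Q → Q_m = 927.380952.
Price P_m = 45.2 − 0.014·927.380952 = 32.216667; MC(Q_m) = 6.25 + 0.014·927.380952 = 19.233333.
Competitive Q* = 1391.071429, so ΔQ = 463.690477; wedge = 32.216667 − 19.233333 = 12.983334.
The triangle = ½ × 463.690477 × 12.983334 = 3010.12.

3010.12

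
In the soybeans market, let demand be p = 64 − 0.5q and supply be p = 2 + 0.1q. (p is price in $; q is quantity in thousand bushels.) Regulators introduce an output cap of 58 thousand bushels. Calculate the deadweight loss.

Competitive equilibrium: 64 − 0.5q = 2 + 0.1q → q* = 103.3333, p* = 12.3333.
At q = 58: demand price = 64 − 0.5·58 = 35; supply price = 2 + 0.1·58 = 7.8.
Δq = 103.3333 − 58 = 45.3333; wedge = 35 − 7.8 = 27.2.
Deadweight loss = ½ × 45.3333 × 27.2 = $616.53 thousand.

$616.53 thousand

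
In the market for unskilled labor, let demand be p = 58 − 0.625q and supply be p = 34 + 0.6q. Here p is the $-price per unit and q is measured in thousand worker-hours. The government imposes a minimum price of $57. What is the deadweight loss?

$198.27 thousand

Competitive equilibrium: 58 − 0.625q = 34 + 0.6q → q* = 19.5918, p* = 45.7551.
At the floor p = 57, quantity demanded = (58 − 57)/0.625 = 1.6.
Sellers' marginal cost at q' = 1.6: 34 + 0.6·1.6 = 34.96.
Δq = 19.5918 − 1.6 = 17.9918; wedge = 57 − 34.96 = 22.04.
Welfare loss = ½ × 17.9918 × 22.04 = $198.27 thousand.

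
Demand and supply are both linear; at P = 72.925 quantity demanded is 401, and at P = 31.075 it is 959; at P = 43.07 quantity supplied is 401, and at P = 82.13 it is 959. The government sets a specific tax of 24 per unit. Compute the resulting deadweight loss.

1986.21

Demand slope = (31.075 − 72.925)/(959 − 401) = −0.075, so P = 103 − 0.075Q.
Supply slope = (82.13 − 43.07)/(959 − 401) = 0.07, so P = 15 + 0.07Q.
Competitive equilibrium: 103 − 0.075Q = 15 + 0.07Q → Q* = 606.8966, P* = 57.4828.
With the tax, the buyer price exceeds the seller price by 24: (103 − 0.075Q) − (15 + 0.07Q) = 24 → Q' = 441.3793.
ΔQ = 606.8966 − 441.3793 = 165.5173; the wedge equals the tax, 24.
Deadweight loss = ½ × 165.5173 × 24 = 1986.21.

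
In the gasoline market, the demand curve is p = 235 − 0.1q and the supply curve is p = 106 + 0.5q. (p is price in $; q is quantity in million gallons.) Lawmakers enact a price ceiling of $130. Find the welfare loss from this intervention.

$8366.70 million

Competitive equilibrium: 235 − 0.1q = 106 + 0.5q → q* = 215, p* = 213.5.
At the ceiling p = 130, quantity supplied = (130 − 106)/0.5 = 48.
Willingness to pay at q' = 48: 235 − 0.1·48 = 230.2.
Δq = 215 − 48 = 167; wedge = 230.2 − 130 = 100.2.
Welfare loss = ½ × 167 × 100.2 = $8366.70 million.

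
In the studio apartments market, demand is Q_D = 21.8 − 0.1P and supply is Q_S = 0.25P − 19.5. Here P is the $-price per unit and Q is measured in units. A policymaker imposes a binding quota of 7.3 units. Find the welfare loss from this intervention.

In inverse form: demand P = 218 − 10Q, supply P = 78 + 4Q.
Competitive equilibrium: 218 − 10Q = 78 + 4Q → Q* = 10, P* = 118.
At Q = 7.3: demand price = 218 − 10·7.3 = 145; supply price = 78 + 4·7.3 = 107.2.
ΔQ = 10 − 7.3 = 2.7; wedge = 145 − 107.2 = 37.8.
DWL = ½ × 2.7 × 37.8 = $51.03.

$51.03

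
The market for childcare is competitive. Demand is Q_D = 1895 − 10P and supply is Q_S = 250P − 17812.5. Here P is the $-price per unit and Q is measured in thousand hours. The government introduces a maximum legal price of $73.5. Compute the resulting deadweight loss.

In inverse form: demand P = 189.5 − 0.1Q, supply P = 71.25 + 0.004Q.
Competitive equilibrium: 189.5 − 0.1Q = 71.25 + 0.004Q → Q* = 1137.0192, P* = 75.7981.
At the ceiling P = 73.5, quantity supplied = (73.5 − 71.25)/0.004 = 562.5.
Willingness to pay at Q' = 562.5: 189.5 − 0.1·562.5 = 133.25.
ΔQ = 1137.0192 − 562.5 = 574.5192; wedge = 133.25 − 73.5 = 59.75.
Deadweight loss = ½ × 574.5192 × 59.75 = $17163.76 thousand.

$17163.76 thousand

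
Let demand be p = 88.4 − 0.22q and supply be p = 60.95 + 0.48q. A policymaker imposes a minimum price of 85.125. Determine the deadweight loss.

Competitive equilibrium: 88.4 − 0.22q = 60.95 + 0.48q → q* = 39.2143, p* = 79.7729.
At the floor p = 85.125, quantity demanded = (88.4 − 85.125)/0.22 = 14.8864.
Sellers' marginal cost at q' = 14.8864: 60.95 + 0.48·14.8864 = 68.0955.
Δq = 39.2143 − 14.8864 = 24.3279; wedge = 85.125 − 68.0955 = 17.0295.
Welfare loss = ½ × 24.3279 × 17.0295 = 207.15.

207.15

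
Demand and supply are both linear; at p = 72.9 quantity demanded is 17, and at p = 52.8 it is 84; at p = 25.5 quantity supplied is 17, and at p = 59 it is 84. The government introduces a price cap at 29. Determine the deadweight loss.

Demand slope = (52.8 − 72.9)/(84 − 17) = −0.3, so p = 78 − 0.3q.
Supply slope = (59 − 25.5)/(84 − 17) = 0.5, so p = 17 + 0.5q.
Competitive equilibrium: 78 − 0.3q = 17 + 0.5q → q* = 76.25, p* = 55.125.
At the ceiling p = 29, quantity supplied = (29 − 17)/0.5 = 24.
Willingness to pay at q' = 24: 78 − 0.3·24 = 70.8.
Δq = 76.25 − 24 = 52.25; wedge = 70.8 − 29 = 41.8.
Welfare loss = ½ × 52.25 × 41.8 = 1092.025.

1092.025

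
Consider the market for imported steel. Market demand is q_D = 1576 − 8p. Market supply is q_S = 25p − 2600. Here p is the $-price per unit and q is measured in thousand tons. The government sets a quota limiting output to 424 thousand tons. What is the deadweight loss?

In inverse form: demand p = 197 − 0.125q, supply p = 104 + 0.04q.
Competitive equilibrium: 197 − 0.125q = 104 + 0.04q → q* = 563.6364, p* = 126.5455.
At q = 424: demand price = 197 − 0.125·424 = 144; supply price = 104 + 0.04·424 = 120.96.
Δq = 563.6364 − 424 = 139.6364; wedge = 144 − 120.96 = 23.04.
Welfare loss = ½ × 139.6364 × 23.04 = $1608.61 thousand.

$1608.61 thousand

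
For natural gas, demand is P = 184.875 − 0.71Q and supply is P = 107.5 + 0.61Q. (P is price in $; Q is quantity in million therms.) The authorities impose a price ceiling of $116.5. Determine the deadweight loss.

$1269.83 million

Competitive equilibrium: 184.875 − 0.71Q = 107.5 + 0.61Q → Q* = 58.6174, P* = 143.2566.
At the ceiling P = 116.5, quantity supplied = (116.5 − 107.5)/0.61 = 14.7541.
Willingness to pay at Q' = 14.7541: 184.875 − 0.71·14.7541 = 174.3996.
ΔQ = 58.6174 − 14.7541 = 43.8633; wedge = 174.3996 − 116.5 = 57.8996.
DWL = ½ × 43.8633 × 57.8996 = $1269.83 million.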